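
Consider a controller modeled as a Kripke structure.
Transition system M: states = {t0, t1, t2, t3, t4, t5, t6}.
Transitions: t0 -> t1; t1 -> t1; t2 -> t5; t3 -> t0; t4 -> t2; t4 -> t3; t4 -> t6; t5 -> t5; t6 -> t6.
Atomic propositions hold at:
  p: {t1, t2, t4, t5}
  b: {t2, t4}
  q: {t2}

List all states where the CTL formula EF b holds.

{t2, t4}

EF b: least fixpoint, start Z0 = {t2, t4}, add states with some successor in Z. Already a fixed point.
Sat(EF b) = {t2, t4}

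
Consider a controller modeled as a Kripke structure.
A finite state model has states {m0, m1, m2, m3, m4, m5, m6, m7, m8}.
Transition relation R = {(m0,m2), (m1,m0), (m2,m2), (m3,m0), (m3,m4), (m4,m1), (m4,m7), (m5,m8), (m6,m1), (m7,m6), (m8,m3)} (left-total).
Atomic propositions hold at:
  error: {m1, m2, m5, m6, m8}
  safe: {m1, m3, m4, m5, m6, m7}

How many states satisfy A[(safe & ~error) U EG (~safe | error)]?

Sat(~error) = {m0, m3, m4, m7}
Sat(safe & ~error) = {m3, m4, m7}
Sat(~safe) = {m0, m2, m8}
Sat(~safe | error) = {m0, m1, m2, m5, m6, m8}
EG (~safe | error): greatest fixpoint, start Z0 = {m0, m1, m2, m5, m6, m8}, keep only states in Sat with some successor in Z. Z1 = {m0, m1, m2, m5, m6}; Z2 = {m0, m1, m2, m6}; fixed.
Sat(EG (~safe | error)) = {m0, m1, m2, m6}
A[(safe & ~error) U EG (~safe | error)]: least fixpoint, start Z0 = Sat(EG (~safe | error)) = {m0, m1, m2, m6}, add states in Sat(safe & ~error) with every successor in Z. Z1 = {m0, m1, m2, m6, m7}; Z2 = {m0, m1, m2, m4, m6, m7}; Z3 = {m0, m1, m2, m3, m4, m6, m7}; fixed.
Sat(A[(safe & ~error) U EG (~safe | error)]) = {m0, m1, m2, m3, m4, m6, m7}
|Sat(A[(safe & ~error) U EG (~safe | error)])| = |{m0, m1, m2, m3, m4, m6, m7}| = 7.

7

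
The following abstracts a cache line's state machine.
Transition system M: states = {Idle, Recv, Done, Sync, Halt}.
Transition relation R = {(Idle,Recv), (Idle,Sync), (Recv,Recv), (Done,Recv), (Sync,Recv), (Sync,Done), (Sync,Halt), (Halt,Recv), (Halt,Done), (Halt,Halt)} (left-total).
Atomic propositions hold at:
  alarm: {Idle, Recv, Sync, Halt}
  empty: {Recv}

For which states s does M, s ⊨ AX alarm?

Sat(AX alarm) = {s : every successor in {Idle, Recv, Sync, Halt}} = {Idle, Recv, Done}

{Idle, Recv, Done}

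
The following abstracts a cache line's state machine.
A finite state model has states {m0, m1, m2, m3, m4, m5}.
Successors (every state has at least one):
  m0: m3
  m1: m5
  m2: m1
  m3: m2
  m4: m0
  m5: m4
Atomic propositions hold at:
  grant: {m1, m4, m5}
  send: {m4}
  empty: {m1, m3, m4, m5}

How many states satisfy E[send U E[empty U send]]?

3

E[empty U send]: least fixpoint, start Z0 = Sat(send) = {m4}, add states in Sat(empty) with some successor in Z. Z1 = {m4, m5}; Z2 = {m1, m4, m5}; fixed.
Sat(E[empty U send]) = {m1, m4, m5}
E[send U E[empty U send]]: least fixpoint, start Z0 = Sat(E[empty U send]) = {m1, m4, m5}, add states in Sat(send) with some successor in Z. Already a fixed point.
Sat(E[send U E[empty U send]]) = {m1, m4, m5}
|Sat(E[send U E[empty U send]])| = |{m1, m4, m5}| = 3.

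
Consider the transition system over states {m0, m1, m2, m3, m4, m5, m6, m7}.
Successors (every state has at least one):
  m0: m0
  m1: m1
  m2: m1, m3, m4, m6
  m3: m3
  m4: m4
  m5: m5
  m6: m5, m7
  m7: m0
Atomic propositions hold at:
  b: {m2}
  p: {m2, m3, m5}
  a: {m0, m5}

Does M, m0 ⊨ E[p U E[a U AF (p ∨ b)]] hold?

No

Sat(p ∨ b) = {m2, m3, m5}
AF (p ∨ b): least fixpoint, start Z0 = {m2, m3, m5}, add states with every successor in Z. Already a fixed point.
Sat(AF (p ∨ b)) = {m2, m3, m5}
E[a U AF (p ∨ b)]: least fixpoint, start Z0 = Sat(AF (p ∨ b)) = {m2, m3, m5}, add states in Sat(a) with some successor in Z. Already a fixed point.
Sat(E[a U AF (p ∨ b)]) = {m2, m3, m5}
E[p U E[a U AF (p ∨ b)]]: least fixpoint, start Z0 = Sat(E[a U AF (p ∨ b)]) = {m2, m3, m5}, add states in Sat(p) with some successor in Z. Already a fixed point.
Sat(E[p U E[a U AF (p ∨ b)]]) = {m2, m3, m5}
m0 ∉ Sat(E[p U E[a U AF (p ∨ b)]]) = {m2, m3, m5}, so the formula does not hold at m0.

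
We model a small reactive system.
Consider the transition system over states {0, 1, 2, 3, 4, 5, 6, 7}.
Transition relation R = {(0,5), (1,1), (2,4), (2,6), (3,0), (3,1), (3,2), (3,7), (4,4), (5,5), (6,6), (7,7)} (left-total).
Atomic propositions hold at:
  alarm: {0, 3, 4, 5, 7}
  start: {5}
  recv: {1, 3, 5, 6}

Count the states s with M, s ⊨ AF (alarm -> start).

Sat(alarm -> start) = {1, 2, 5, 6}
AF (alarm -> start): least fixpoint, start Z0 = {1, 2, 5, 6}, add states with every successor in Z. Z1 = {0, 1, 2, 5, 6}; fixed.
Sat(AF (alarm -> start)) = {0, 1, 2, 5, 6}
|Sat(AF (alarm -> start))| = |{0, 1, 2, 5, 6}| = 5.

5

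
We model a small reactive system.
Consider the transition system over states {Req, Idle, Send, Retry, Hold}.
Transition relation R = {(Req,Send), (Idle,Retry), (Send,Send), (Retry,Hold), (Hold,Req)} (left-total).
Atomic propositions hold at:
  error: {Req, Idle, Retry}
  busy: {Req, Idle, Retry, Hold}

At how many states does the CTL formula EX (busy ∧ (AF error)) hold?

AF error: least fixpoint, start Z0 = {Req, Idle, Retry}, add states with every successor in Z. Z1 = {Req, Idle, Retry, Hold}; fixed.
Sat(AF error) = {Req, Idle, Retry, Hold}
Sat(busy ∧ (AF error)) = {Req, Idle, Retry, Hold}
Sat(EX (busy ∧ (AF error))) = {s : some successor in {Req, Idle, Retry, Hold}} = {Idle, Retry, Hold}
|Sat(EX (busy ∧ (AF error)))| = |{Idle, Retry, Hold}| = 3.

3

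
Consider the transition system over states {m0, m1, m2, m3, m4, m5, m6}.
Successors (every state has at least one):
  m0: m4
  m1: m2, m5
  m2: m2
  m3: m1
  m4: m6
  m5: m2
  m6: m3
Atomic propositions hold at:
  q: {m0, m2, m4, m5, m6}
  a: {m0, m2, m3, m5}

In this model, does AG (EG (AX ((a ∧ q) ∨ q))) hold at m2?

Sat(a ∧ q) = {m0, m2, m5}
Sat((a ∧ q) ∨ q) = {m0, m2, m4, m5, m6}
Sat(AX ((a ∧ q) ∨ q)) = {s : every successor in {m0, m2, m4, m5, m6}} = {m0, m1, m2, m4, m5}
EG (AX ((a ∧ q) ∨ q)): greatest fixpoint, start Z0 = {m0, m1, m2, m4, m5}, keep only states in Sat with some successor in Z. Z1 = {m0, m1, m2, m5}; Z2 = {m1, m2, m5}; fixed.
Sat(EG (AX ((a ∧ q) ∨ q))) = {m1, m2, m5}
AG (EG (AX ((a ∧ q) ∨ q))): greatest fixpoint, start Z0 = {m1, m2, m5}, keep only states in Sat with every successor in Z. Already a fixed point.
Sat(AG (EG (AX ((a ∧ q) ∨ q)))) = {m1, m2, m5}
m2 ∈ Sat(AG (EG (AX ((a ∧ q) ∨ q)))) = {m1, m2, m5}, so the formula holds at m2.

Yes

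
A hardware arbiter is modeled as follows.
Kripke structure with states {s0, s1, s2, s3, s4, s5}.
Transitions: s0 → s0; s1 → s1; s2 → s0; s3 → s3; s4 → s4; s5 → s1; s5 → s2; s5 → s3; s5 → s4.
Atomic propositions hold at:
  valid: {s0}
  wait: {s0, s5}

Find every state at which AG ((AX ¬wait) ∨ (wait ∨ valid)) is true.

Sat(¬wait) = {s1, s2, s3, s4}
Sat(AX ¬wait) = {s : every successor in {s1, s2, s3, s4}} = {s1, s3, s4, s5}
Sat(wait ∨ valid) = {s0, s5}
Sat((AX ¬wait) ∨ (wait ∨ valid)) = {s0, s1, s3, s4, s5}
AG ((AX ¬wait) ∨ (wait ∨ valid)): greatest fixpoint, start Z0 = {s0, s1, s3, s4, s5}, keep only states in Sat with every successor in Z. Z1 = {s0, s1, s3, s4}; fixed.
Sat(AG ((AX ¬wait) ∨ (wait ∨ valid))) = {s0, s1, s3, s4}

{s0, s1, s3, s4}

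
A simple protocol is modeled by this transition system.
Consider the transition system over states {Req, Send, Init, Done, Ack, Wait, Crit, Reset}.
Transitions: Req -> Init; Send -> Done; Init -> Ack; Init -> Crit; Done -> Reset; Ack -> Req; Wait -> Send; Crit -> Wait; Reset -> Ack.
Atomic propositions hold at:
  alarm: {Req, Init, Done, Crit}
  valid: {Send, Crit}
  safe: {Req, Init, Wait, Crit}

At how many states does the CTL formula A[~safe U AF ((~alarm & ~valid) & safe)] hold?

2

Sat(~safe) = {Send, Done, Ack, Reset}
Sat(~alarm) = {Send, Ack, Wait, Reset}
Sat(~valid) = {Req, Init, Done, Ack, Wait, Reset}
Sat(~alarm & ~valid) = {Ack, Wait, Reset}
Sat((~alarm & ~valid) & safe) = {Wait}
AF ((~alarm & ~valid) & safe): least fixpoint, start Z0 = {Wait}, add states with every successor in Z. Z1 = {Wait, Crit}; fixed.
Sat(AF ((~alarm & ~valid) & safe)) = {Wait, Crit}
A[~safe U AF ((~alarm & ~valid) & safe)]: least fixpoint, start Z0 = Sat(AF ((~alarm & ~valid) & safe)) = {Wait, Crit}, add states in Sat(~safe) with every successor in Z. Already a fixed point.
Sat(A[~safe U AF ((~alarm & ~valid) & safe)]) = {Wait, Crit}
|Sat(A[~safe U AF ((~alarm & ~valid) & safe)])| = |{Wait, Crit}| = 2.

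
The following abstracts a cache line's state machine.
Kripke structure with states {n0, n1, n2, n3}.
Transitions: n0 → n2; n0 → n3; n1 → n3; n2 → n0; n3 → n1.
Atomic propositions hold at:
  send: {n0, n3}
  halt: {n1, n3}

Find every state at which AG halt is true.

AG halt: greatest fixpoint, start Z0 = {n1, n3}, keep only states in Sat with every successor in Z. Already a fixed point.
Sat(AG halt) = {n1, n3}

{n1, n3}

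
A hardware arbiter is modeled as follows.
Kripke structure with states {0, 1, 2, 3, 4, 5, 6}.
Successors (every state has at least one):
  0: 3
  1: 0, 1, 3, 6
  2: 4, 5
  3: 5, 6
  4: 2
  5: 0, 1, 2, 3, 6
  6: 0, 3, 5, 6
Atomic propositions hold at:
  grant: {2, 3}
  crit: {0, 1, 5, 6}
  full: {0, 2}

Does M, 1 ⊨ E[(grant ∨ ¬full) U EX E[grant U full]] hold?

Yes

Sat(¬full) = {1, 3, 4, 5, 6}
Sat(grant ∨ ¬full) = {1, 2, 3, 4, 5, 6}
E[grant U full]: least fixpoint, start Z0 = Sat(full) = {0, 2}, add states in Sat(grant) with some successor in Z. Already a fixed point.
Sat(E[grant U full]) = {0, 2}
Sat(EX E[grant U full]) = {s : some successor in {0, 2}} = {1, 4, 5, 6}
E[(grant ∨ ¬full) U EX E[grant U full]]: least fixpoint, start Z0 = Sat(EX E[grant U full]) = {1, 4, 5, 6}, add states in Sat(grant ∨ ¬full) with some successor in Z. Z1 = {1, 2, 3, 4, 5, 6}; fixed.
Sat(E[(grant ∨ ¬full) U EX E[grant U full]]) = {1, 2, 3, 4, 5, 6}
1 ∈ Sat(E[(grant ∨ ¬full) U EX E[grant U full]]) = {1, 2, 3, 4, 5, 6}, so the formula holds at 1.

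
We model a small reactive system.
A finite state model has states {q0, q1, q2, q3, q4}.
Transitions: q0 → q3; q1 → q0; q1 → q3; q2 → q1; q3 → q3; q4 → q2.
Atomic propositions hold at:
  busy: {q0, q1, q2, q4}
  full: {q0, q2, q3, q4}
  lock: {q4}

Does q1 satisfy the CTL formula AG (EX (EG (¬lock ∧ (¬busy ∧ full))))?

Yes

Sat(¬lock) = {q0, q1, q2, q3}
Sat(¬busy) = {q3}
Sat(¬busy ∧ full) = {q3}
Sat(¬lock ∧ (¬busy ∧ full)) = {q3}
EG (¬lock ∧ (¬busy ∧ full)): greatest fixpoint, start Z0 = {q3}, keep only states in Sat with some successor in Z. Already a fixed point.
Sat(EG (¬lock ∧ (¬busy ∧ full))) = {q3}
Sat(EX (EG (¬lock ∧ (¬busy ∧ full)))) = {s : some successor in {q3}} = {q0, q1, q3}
AG (EX (EG (¬lock ∧ (¬busy ∧ full)))): greatest fixpoint, start Z0 = {q0, q1, q3}, keep only states in Sat with every successor in Z. Already a fixed point.
Sat(AG (EX (EG (¬lock ∧ (¬busy ∧ full))))) = {q0, q1, q3}
q1 ∈ Sat(AG (EX (EG (¬lock ∧ (¬busy ∧ full))))) = {q0, q1, q3}, so the formula holds at q1.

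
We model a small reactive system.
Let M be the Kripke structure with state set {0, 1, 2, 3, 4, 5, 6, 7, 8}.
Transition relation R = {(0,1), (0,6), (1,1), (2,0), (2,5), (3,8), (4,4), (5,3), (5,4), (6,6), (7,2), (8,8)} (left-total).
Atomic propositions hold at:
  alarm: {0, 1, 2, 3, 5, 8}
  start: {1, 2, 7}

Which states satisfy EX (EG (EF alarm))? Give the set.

{0, 1, 2, 3, 5, 7, 8}

EF alarm: least fixpoint, start Z0 = {0, 1, 2, 3, 5, 8}, add states with some successor in Z. Z1 = {0, 1, 2, 3, 5, 7, 8}; fixed.
Sat(EF alarm) = {0, 1, 2, 3, 5, 7, 8}
EG (EF alarm): greatest fixpoint, start Z0 = {0, 1, 2, 3, 5, 7, 8}, keep only states in Sat with some successor in Z. Already a fixed point.
Sat(EG (EF alarm)) = {0, 1, 2, 3, 5, 7, 8}
Sat(EX (EG (EF alarm))) = {s : some successor in {0, 1, 2, 3, 5, 7, 8}} = {0, 1, 2, 3, 5, 7, 8}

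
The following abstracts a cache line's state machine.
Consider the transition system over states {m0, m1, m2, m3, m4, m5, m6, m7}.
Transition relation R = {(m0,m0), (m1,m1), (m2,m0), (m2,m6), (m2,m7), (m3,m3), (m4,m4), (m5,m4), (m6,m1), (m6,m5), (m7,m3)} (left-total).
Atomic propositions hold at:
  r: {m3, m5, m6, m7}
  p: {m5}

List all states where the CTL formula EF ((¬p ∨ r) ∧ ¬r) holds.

{m0, m1, m2, m4, m5, m6}

Sat(¬p) = {m0, m1, m2, m3, m4, m6, m7}
Sat(¬p ∨ r) = {m0, m1, m2, m3, m4, m5, m6, m7}
Sat(¬r) = {m0, m1, m2, m4}
Sat((¬p ∨ r) ∧ ¬r) = {m0, m1, m2, m4}
EF ((¬p ∨ r) ∧ ¬r): least fixpoint, start Z0 = {m0, m1, m2, m4}, add states with some successor in Z. Z1 = {m0, m1, m2, m4, m5, m6}; fixed.
Sat(EF ((¬p ∨ r) ∧ ¬r)) = {m0, m1, m2, m4, m5, m6}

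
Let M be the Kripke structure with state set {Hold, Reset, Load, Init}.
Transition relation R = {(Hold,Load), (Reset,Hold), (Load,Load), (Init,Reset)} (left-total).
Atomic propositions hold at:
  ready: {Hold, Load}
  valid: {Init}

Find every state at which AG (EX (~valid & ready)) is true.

Sat(~valid) = {Hold, Reset, Load}
Sat(~valid & ready) = {Hold, Load}
Sat(EX (~valid & ready)) = {s : some successor in {Hold, Load}} = {Hold, Reset, Load}
AG (EX (~valid & ready)): greatest fixpoint, start Z0 = {Hold, Reset, Load}, keep only states in Sat with every successor in Z. Already a fixed point.
Sat(AG (EX (~valid & ready))) = {Hold, Reset, Load}

{Hold, Reset, Load}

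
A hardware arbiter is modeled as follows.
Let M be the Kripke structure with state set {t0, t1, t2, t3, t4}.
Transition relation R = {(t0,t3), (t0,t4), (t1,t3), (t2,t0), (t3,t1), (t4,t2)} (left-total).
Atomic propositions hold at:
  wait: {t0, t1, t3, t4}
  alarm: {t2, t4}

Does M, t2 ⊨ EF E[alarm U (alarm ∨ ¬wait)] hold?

Yes

Sat(¬wait) = {t2}
Sat(alarm ∨ ¬wait) = {t2, t4}
E[alarm U (alarm ∨ ¬wait)]: least fixpoint, start Z0 = Sat((alarm ∨ ¬wait)) = {t2, t4}, add states in Sat(alarm) with some successor in Z. Already a fixed point.
Sat(E[alarm U (alarm ∨ ¬wait)]) = {t2, t4}
EF E[alarm U (alarm ∨ ¬wait)]: least fixpoint, start Z0 = {t2, t4}, add states with some successor in Z. Z1 = {t0, t2, t4}; fixed.
Sat(EF E[alarm U (alarm ∨ ¬wait)]) = {t0, t2, t4}
t2 ∈ Sat(EF E[alarm U (alarm ∨ ¬wait)]) = {t0, t2, t4}, so the formula holds at t2.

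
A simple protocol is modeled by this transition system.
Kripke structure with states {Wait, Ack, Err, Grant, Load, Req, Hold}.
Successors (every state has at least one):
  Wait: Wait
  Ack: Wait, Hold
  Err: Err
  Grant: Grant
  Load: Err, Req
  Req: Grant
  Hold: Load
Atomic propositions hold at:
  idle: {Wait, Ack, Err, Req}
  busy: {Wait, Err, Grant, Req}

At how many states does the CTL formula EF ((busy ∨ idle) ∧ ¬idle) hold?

5

Sat(busy ∨ idle) = {Wait, Ack, Err, Grant, Req}
Sat(¬idle) = {Grant, Load, Hold}
Sat((busy ∨ idle) ∧ ¬idle) = {Grant}
EF ((busy ∨ idle) ∧ ¬idle): least fixpoint, start Z0 = {Grant}, add states with some successor in Z. Z1 = {Grant, Req}; Z2 = {Grant, Load, Req}; Z3 = {Grant, Load, Req, Hold}; Z4 = {Ack, Grant, Load, Req, Hold}; fixed.
Sat(EF ((busy ∨ idle) ∧ ¬idle)) = {Ack, Grant, Load, Req, Hold}
|Sat(EF ((busy ∨ idle) ∧ ¬idle))| = |{Ack, Grant, Load, Req, Hold}| = 5.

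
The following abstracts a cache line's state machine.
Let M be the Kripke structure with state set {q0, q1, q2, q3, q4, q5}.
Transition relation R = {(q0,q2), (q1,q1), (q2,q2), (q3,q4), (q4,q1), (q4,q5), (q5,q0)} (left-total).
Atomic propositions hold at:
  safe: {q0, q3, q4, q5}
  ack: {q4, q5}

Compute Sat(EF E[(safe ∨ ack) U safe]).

{q0, q3, q4, q5}

Sat(safe ∨ ack) = {q0, q3, q4, q5}
E[(safe ∨ ack) U safe]: least fixpoint, start Z0 = Sat(safe) = {q0, q3, q4, q5}, add states in Sat(safe ∨ ack) with some successor in Z. Already a fixed point.
Sat(E[(safe ∨ ack) U safe]) = {q0, q3, q4, q5}
EF E[(safe ∨ ack) U safe]: least fixpoint, start Z0 = {q0, q3, q4, q5}, add states with some successor in Z. Already a fixed point.
Sat(EF E[(safe ∨ ack) U safe]) = {q0, q3, q4, q5}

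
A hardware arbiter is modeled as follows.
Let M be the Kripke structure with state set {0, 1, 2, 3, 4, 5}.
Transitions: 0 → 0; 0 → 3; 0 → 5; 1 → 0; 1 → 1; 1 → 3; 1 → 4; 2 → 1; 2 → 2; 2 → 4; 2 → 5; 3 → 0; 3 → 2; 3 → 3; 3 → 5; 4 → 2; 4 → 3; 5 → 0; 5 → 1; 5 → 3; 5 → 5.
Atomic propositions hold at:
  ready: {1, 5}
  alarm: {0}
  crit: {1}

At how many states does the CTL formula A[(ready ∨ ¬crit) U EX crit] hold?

3

Sat(¬crit) = {0, 2, 3, 4, 5}
Sat(ready ∨ ¬crit) = {0, 1, 2, 3, 4, 5}
Sat(EX crit) = {s : some successor in {1}} = {1, 2, 5}
A[(ready ∨ ¬crit) U EX crit]: least fixpoint, start Z0 = Sat(EX crit) = {1, 2, 5}, add states in Sat(ready ∨ ¬crit) with every successor in Z. Already a fixed point.
Sat(A[(ready ∨ ¬crit) U EX crit]) = {1, 2, 5}
|Sat(A[(ready ∨ ¬crit) U EX crit])| = |{1, 2, 5}| = 3.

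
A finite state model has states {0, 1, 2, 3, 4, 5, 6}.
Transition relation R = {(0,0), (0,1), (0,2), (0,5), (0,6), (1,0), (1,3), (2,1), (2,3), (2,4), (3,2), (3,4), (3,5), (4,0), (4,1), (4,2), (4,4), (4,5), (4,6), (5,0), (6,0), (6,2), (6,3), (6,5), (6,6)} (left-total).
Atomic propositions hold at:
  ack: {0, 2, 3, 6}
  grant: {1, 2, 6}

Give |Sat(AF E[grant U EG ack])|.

6

EG ack: greatest fixpoint, start Z0 = {0, 2, 3, 6}, keep only states in Sat with some successor in Z. Already a fixed point.
Sat(EG ack) = {0, 2, 3, 6}
E[grant U EG ack]: least fixpoint, start Z0 = Sat(EG ack) = {0, 2, 3, 6}, add states in Sat(grant) with some successor in Z. Z1 = {0, 1, 2, 3, 6}; fixed.
Sat(E[grant U EG ack]) = {0, 1, 2, 3, 6}
AF E[grant U EG ack]: least fixpoint, start Z0 = {0, 1, 2, 3, 6}, add states with every successor in Z. Z1 = {0, 1, 2, 3, 5, 6}; fixed.
Sat(AF E[grant U EG ack]) = {0, 1, 2, 3, 5, 6}
|Sat(AF E[grant U EG ack])| = |{0, 1, 2, 3, 5, 6}| = 6.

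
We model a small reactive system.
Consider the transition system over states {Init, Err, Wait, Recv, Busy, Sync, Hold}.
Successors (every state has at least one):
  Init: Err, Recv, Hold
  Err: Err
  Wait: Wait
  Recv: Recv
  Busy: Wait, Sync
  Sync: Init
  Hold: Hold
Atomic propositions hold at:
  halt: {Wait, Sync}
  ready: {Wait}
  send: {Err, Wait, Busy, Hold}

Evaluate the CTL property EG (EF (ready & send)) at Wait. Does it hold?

Sat(ready & send) = {Wait}
EF (ready & send): least fixpoint, start Z0 = {Wait}, add states with some successor in Z. Z1 = {Wait, Busy}; fixed.
Sat(EF (ready & send)) = {Wait, Busy}
EG (EF (ready & send)): greatest fixpoint, start Z0 = {Wait, Busy}, keep only states in Sat with some successor in Z. Already a fixed point.
Sat(EG (EF (ready & send))) = {Wait, Busy}
Wait ∈ Sat(EG (EF (ready & send))) = {Wait, Busy}, so the formula holds at Wait.

Yes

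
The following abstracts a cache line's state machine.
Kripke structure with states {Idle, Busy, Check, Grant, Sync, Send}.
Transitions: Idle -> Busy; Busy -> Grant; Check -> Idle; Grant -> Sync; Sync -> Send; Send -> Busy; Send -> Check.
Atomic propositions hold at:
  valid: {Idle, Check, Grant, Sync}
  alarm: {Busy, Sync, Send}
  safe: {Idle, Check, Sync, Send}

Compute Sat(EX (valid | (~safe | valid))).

Sat(~safe) = {Busy, Grant}
Sat(~safe | valid) = {Idle, Busy, Check, Grant, Sync}
Sat(valid | (~safe | valid)) = {Idle, Busy, Check, Grant, Sync}
Sat(EX (valid | (~safe | valid))) = {s : some successor in {Idle, Busy, Check, Grant, Sync}} = {Idle, Busy, Check, Grant, Send}

{Idle, Busy, Check, Grant, Send}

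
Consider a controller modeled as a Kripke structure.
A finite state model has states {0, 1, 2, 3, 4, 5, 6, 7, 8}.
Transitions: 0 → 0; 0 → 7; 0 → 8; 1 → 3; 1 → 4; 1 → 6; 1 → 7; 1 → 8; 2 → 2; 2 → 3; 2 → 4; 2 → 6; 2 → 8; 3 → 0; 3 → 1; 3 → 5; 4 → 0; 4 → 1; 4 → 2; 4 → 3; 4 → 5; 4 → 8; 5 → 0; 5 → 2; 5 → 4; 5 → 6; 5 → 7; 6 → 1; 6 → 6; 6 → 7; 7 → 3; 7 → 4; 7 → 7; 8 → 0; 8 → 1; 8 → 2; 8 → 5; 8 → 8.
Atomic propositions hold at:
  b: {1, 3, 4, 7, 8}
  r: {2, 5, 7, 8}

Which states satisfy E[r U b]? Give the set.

E[r U b]: least fixpoint, start Z0 = Sat(b) = {1, 3, 4, 7, 8}, add states in Sat(r) with some successor in Z. Z1 = {1, 2, 3, 4, 5, 7, 8}; fixed.
Sat(E[r U b]) = {1, 2, 3, 4, 5, 7, 8}

{1, 2, 3, 4, 5, 7, 8}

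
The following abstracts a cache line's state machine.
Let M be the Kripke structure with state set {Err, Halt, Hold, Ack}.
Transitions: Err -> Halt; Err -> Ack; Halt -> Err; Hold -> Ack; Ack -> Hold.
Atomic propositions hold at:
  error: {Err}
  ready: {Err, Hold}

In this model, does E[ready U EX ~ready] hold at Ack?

Sat(~ready) = {Halt, Ack}
Sat(EX ~ready) = {s : some successor in {Halt, Ack}} = {Err, Hold}
E[ready U EX ~ready]: least fixpoint, start Z0 = Sat(EX ~ready) = {Err, Hold}, add states in Sat(ready) with some successor in Z. Already a fixed point.
Sat(E[ready U EX ~ready]) = {Err, Hold}
Ack ∉ Sat(E[ready U EX ~ready]) = {Err, Hold}, so the formula does not hold at Ack.

No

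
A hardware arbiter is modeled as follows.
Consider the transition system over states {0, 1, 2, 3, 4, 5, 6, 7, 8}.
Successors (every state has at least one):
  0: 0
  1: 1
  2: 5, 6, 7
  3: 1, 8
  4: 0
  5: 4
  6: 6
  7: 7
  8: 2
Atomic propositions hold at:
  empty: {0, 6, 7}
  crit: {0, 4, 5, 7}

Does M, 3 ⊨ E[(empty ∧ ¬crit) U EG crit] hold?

Sat(¬crit) = {1, 2, 3, 6, 8}
Sat(empty ∧ ¬crit) = {6}
EG crit: greatest fixpoint, start Z0 = {0, 4, 5, 7}, keep only states in Sat with some successor in Z. Already a fixed point.
Sat(EG crit) = {0, 4, 5, 7}
E[(empty ∧ ¬crit) U EG crit]: least fixpoint, start Z0 = Sat(EG crit) = {0, 4, 5, 7}, add states in Sat(empty ∧ ¬crit) with some successor in Z. Already a fixed point.
Sat(E[(empty ∧ ¬crit) U EG crit]) = {0, 4, 5, 7}
3 ∉ Sat(E[(empty ∧ ¬crit) U EG crit]) = {0, 4, 5, 7}, so the formula does not hold at 3.

No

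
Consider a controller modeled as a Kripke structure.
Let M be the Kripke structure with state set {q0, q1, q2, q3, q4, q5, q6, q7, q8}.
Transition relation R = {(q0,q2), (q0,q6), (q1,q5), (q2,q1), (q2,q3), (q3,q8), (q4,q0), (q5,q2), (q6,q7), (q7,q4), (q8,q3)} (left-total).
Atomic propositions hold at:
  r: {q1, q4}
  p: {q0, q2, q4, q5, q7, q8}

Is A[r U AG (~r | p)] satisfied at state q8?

Yes

Sat(~r) = {q0, q2, q3, q5, q6, q7, q8}
Sat(~r | p) = {q0, q2, q3, q4, q5, q6, q7, q8}
AG (~r | p): greatest fixpoint, start Z0 = {q0, q2, q3, q4, q5, q6, q7, q8}, keep only states in Sat with every successor in Z. Z1 = {q0, q3, q4, q5, q6, q7, q8}; Z2 = {q3, q4, q6, q7, q8}; Z3 = {q3, q6, q7, q8}; Z4 = {q3, q6, q8}; Z5 = {q3, q8}; fixed.
Sat(AG (~r | p)) = {q3, q8}
A[r U AG (~r | p)]: least fixpoint, start Z0 = Sat(AG (~r | p)) = {q3, q8}, add states in Sat(r) with every successor in Z. Already a fixed point.
Sat(A[r U AG (~r | p)]) = {q3, q8}
q8 ∈ Sat(A[r U AG (~r | p)]) = {q3, q8}, so the formula holds at q8.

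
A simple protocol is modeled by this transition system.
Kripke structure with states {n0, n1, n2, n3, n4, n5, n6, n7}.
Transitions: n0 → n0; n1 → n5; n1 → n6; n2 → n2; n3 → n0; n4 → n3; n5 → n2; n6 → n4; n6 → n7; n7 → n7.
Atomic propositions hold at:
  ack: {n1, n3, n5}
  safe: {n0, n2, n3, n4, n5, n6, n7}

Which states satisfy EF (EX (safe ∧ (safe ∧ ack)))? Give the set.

Sat(safe ∧ ack) = {n3, n5}
Sat(safe ∧ (safe ∧ ack)) = {n3, n5}
Sat(EX (safe ∧ (safe ∧ ack))) = {s : some successor in {n3, n5}} = {n1, n4}
EF (EX (safe ∧ (safe ∧ ack))): least fixpoint, start Z0 = {n1, n4}, add states with some successor in Z. Z1 = {n1, n4, n6}; fixed.
Sat(EF (EX (safe ∧ (safe ∧ ack)))) = {n1, n4, n6}

{n1, n4, n6}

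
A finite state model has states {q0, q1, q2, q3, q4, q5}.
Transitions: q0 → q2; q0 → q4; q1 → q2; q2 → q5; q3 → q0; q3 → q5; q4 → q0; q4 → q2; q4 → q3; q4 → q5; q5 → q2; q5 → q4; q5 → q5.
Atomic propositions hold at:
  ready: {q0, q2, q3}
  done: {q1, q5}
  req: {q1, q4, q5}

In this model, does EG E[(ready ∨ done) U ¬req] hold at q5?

Sat(ready ∨ done) = {q0, q1, q2, q3, q5}
Sat(¬req) = {q0, q2, q3}
E[(ready ∨ done) U ¬req]: least fixpoint, start Z0 = Sat(¬req) = {q0, q2, q3}, add states in Sat(ready ∨ done) with some successor in Z. Z1 = {q0, q1, q2, q3, q5}; fixed.
Sat(E[(ready ∨ done) U ¬req]) = {q0, q1, q2, q3, q5}
EG E[(ready ∨ done) U ¬req]: greatest fixpoint, start Z0 = {q0, q1, q2, q3, q5}, keep only states in Sat with some successor in Z. Already a fixed point.
Sat(EG E[(ready ∨ done) U ¬req]) = {q0, q1, q2, q3, q5}
q5 ∈ Sat(EG E[(ready ∨ done) U ¬req]) = {q0, q1, q2, q3, q5}, so the formula holds at q5.

Yes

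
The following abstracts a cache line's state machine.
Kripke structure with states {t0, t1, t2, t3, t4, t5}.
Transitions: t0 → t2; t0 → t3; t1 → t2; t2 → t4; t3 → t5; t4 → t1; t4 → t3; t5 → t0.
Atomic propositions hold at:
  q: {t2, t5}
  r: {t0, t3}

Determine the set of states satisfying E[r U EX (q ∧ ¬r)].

{t0, t1, t3}

Sat(¬r) = {t1, t2, t4, t5}
Sat(q ∧ ¬r) = {t2, t5}
Sat(EX (q ∧ ¬r)) = {s : some successor in {t2, t5}} = {t0, t1, t3}
E[r U EX (q ∧ ¬r)]: least fixpoint, start Z0 = Sat(EX (q ∧ ¬r)) = {t0, t1, t3}, add states in Sat(r) with some successor in Z. Already a fixed point.
Sat(E[r U EX (q ∧ ¬r)]) = {t0, t1, t3}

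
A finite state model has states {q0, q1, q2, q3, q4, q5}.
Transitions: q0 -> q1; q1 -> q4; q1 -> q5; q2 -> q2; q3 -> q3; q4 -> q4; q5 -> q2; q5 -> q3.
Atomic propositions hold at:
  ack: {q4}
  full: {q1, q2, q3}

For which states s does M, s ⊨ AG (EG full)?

{q2, q3}

EG full: greatest fixpoint, start Z0 = {q1, q2, q3}, keep only states in Sat with some successor in Z. Z1 = {q2, q3}; fixed.
Sat(EG full) = {q2, q3}
AG (EG full): greatest fixpoint, start Z0 = {q2, q3}, keep only states in Sat with every successor in Z. Already a fixed point.
Sat(AG (EG full)) = {q2, q3}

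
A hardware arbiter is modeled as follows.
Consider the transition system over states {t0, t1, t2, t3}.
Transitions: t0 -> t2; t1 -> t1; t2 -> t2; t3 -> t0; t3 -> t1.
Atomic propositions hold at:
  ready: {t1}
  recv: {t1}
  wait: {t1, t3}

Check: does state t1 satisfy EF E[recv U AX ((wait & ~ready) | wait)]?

Yes

Sat(~ready) = {t0, t2, t3}
Sat(wait & ~ready) = {t3}
Sat((wait & ~ready) | wait) = {t1, t3}
Sat(AX ((wait & ~ready) | wait)) = {s : every successor in {t1, t3}} = {t1}
E[recv U AX ((wait & ~ready) | wait)]: least fixpoint, start Z0 = Sat(AX ((wait & ~ready) | wait)) = {t1}, add states in Sat(recv) with some successor in Z. Already a fixed point.
Sat(E[recv U AX ((wait & ~ready) | wait)]) = {t1}
EF E[recv U AX ((wait & ~ready) | wait)]: least fixpoint, start Z0 = {t1}, add states with some successor in Z. Z1 = {t1, t3}; fixed.
Sat(EF E[recv U AX ((wait & ~ready) | wait)]) = {t1, t3}
t1 ∈ Sat(EF E[recv U AX ((wait & ~ready) | wait)]) = {t1, t3}, so the formula holds at t1.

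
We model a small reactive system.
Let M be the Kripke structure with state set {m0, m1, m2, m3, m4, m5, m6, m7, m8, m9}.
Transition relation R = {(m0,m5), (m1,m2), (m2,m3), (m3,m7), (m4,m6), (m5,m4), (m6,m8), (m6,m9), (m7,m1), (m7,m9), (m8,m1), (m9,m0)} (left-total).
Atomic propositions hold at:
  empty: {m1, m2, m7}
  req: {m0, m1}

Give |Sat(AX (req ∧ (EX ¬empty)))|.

Sat(¬empty) = {m0, m3, m4, m5, m6, m8, m9}
Sat(EX ¬empty) = {s : some successor in {m0, m3, m4, m5, m6, m8, m9}} = {m0, m2, m4, m5, m6, m7, m9}
Sat(req ∧ (EX ¬empty)) = {m0}
Sat(AX (req ∧ (EX ¬empty))) = {s : every successor in {m0}} = {m9}
|Sat(AX (req ∧ (EX ¬empty)))| = |{m9}| = 1.

1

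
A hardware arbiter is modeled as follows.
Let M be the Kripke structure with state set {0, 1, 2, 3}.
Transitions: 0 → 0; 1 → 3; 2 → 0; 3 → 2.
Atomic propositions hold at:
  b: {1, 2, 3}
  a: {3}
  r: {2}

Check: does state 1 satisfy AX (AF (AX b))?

Yes

Sat(AX b) = {s : every successor in {1, 2, 3}} = {1, 3}
AF (AX b): least fixpoint, start Z0 = {1, 3}, add states with every successor in Z. Already a fixed point.
Sat(AF (AX b)) = {1, 3}
Sat(AX (AF (AX b))) = {s : every successor in {1, 3}} = {1}
1 ∈ Sat(AX (AF (AX b))) = {1}, so the formula holds at 1.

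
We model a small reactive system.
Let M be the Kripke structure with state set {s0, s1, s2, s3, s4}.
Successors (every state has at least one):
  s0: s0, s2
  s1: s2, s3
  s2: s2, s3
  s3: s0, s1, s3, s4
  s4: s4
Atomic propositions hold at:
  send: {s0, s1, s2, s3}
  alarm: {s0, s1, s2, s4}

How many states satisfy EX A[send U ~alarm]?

3

Sat(~alarm) = {s3}
A[send U ~alarm]: least fixpoint, start Z0 = Sat(~alarm) = {s3}, add states in Sat(send) with every successor in Z. Already a fixed point.
Sat(A[send U ~alarm]) = {s3}
Sat(EX A[send U ~alarm]) = {s : some successor in {s3}} = {s1, s2, s3}
|Sat(EX A[send U ~alarm])| = |{s1, s2, s3}| = 3.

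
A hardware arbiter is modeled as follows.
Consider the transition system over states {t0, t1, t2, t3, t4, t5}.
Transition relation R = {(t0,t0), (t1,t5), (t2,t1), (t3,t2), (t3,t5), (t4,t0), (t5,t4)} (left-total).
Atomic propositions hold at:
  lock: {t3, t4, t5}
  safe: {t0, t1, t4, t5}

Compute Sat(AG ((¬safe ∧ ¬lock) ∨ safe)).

Sat(¬safe) = {t2, t3}
Sat(¬lock) = {t0, t1, t2}
Sat(¬safe ∧ ¬lock) = {t2}
Sat((¬safe ∧ ¬lock) ∨ safe) = {t0, t1, t2, t4, t5}
AG ((¬safe ∧ ¬lock) ∨ safe): greatest fixpoint, start Z0 = {t0, t1, t2, t4, t5}, keep only states in Sat with every successor in Z. Already a fixed point.
Sat(AG ((¬safe ∧ ¬lock) ∨ safe)) = {t0, t1, t2, t4, t5}

{t0, t1, t2, t4, t5}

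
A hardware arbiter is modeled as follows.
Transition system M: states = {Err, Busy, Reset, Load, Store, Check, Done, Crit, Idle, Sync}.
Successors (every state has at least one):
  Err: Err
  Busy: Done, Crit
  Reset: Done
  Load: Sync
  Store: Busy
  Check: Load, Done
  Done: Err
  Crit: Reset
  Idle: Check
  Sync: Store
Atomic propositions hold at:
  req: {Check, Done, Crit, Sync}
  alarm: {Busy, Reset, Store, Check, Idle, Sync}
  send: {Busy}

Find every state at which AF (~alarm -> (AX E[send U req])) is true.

Sat(~alarm) = {Err, Load, Done, Crit}
E[send U req]: least fixpoint, start Z0 = Sat(req) = {Check, Done, Crit, Sync}, add states in Sat(send) with some successor in Z. Z1 = {Busy, Check, Done, Crit, Sync}; fixed.
Sat(E[send U req]) = {Busy, Check, Done, Crit, Sync}
Sat(AX E[send U req]) = {s : every successor in {Busy, Check, Done, Crit, Sync}} = {Busy, Reset, Load, Store, Idle}
Sat(~alarm -> (AX E[send U req])) = {Busy, Reset, Load, Store, Check, Idle, Sync}
AF (~alarm -> (AX E[send U req])): least fixpoint, start Z0 = {Busy, Reset, Load, Store, Check, Idle, Sync}, add states with every successor in Z. Z1 = {Busy, Reset, Load, Store, Check, Crit, Idle, Sync}; fixed.
Sat(AF (~alarm -> (AX E[send U req]))) = {Busy, Reset, Load, Store, Check, Crit, Idle, Sync}

{Busy, Reset, Load, Store, Check, Crit, Idle, Sync}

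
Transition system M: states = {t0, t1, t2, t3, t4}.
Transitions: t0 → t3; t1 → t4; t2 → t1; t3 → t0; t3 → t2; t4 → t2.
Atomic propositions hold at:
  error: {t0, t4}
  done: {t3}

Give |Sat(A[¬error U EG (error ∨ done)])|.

Sat(¬error) = {t1, t2, t3}
Sat(error ∨ done) = {t0, t3, t4}
EG (error ∨ done): greatest fixpoint, start Z0 = {t0, t3, t4}, keep only states in Sat with some successor in Z. Z1 = {t0, t3}; fixed.
Sat(EG (error ∨ done)) = {t0, t3}
A[¬error U EG (error ∨ done)]: least fixpoint, start Z0 = Sat(EG (error ∨ done)) = {t0, t3}, add states in Sat(¬error) with every successor in Z. Already a fixed point.
Sat(A[¬error U EG (error ∨ done)]) = {t0, t3}
|Sat(A[¬error U EG (error ∨ done)])| = |{t0, t3}| = 2.

2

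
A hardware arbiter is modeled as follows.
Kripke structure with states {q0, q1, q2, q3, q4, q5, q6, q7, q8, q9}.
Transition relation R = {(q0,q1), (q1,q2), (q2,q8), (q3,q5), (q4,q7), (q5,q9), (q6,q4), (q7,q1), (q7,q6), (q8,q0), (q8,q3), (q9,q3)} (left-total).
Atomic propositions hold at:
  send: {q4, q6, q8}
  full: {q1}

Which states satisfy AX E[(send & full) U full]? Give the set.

Sat(send & full) = ∅
E[(send & full) U full]: least fixpoint, start Z0 = Sat(full) = {q1}, add states in Sat(send & full) with some successor in Z. Already a fixed point.
Sat(E[(send & full) U full]) = {q1}
Sat(AX E[(send & full) U full]) = {s : every successor in {q1}} = {q0}

{q0}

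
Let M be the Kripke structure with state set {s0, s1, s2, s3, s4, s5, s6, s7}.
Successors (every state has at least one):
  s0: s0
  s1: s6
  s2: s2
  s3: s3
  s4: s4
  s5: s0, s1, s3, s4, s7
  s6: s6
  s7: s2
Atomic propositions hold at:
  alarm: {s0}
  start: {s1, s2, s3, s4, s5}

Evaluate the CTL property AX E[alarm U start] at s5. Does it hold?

No

E[alarm U start]: least fixpoint, start Z0 = Sat(start) = {s1, s2, s3, s4, s5}, add states in Sat(alarm) with some successor in Z. Already a fixed point.
Sat(E[alarm U start]) = {s1, s2, s3, s4, s5}
Sat(AX E[alarm U start]) = {s : every successor in {s1, s2, s3, s4, s5}} = {s2, s3, s4, s7}
s5 ∉ Sat(AX E[alarm U start]) = {s2, s3, s4, s7}, so the formula does not hold at s5.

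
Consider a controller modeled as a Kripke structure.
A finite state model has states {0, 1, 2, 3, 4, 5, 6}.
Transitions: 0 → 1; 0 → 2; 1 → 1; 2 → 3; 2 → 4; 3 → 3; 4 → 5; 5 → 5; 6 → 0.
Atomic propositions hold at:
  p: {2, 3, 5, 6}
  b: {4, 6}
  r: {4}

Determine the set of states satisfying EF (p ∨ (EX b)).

Sat(EX b) = {s : some successor in {4, 6}} = {2}
Sat(p ∨ (EX b)) = {2, 3, 5, 6}
EF (p ∨ (EX b)): least fixpoint, start Z0 = {2, 3, 5, 6}, add states with some successor in Z. Z1 = {0, 2, 3, 4, 5, 6}; fixed.
Sat(EF (p ∨ (EX b))) = {0, 2, 3, 4, 5, 6}

{0, 2, 3, 4, 5, 6}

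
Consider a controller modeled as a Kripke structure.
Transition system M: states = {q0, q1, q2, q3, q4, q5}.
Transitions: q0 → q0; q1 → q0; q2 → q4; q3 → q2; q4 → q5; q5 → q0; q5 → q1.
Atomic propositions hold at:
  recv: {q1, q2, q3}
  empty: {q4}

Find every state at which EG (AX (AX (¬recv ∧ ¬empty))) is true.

Sat(¬recv) = {q0, q4, q5}
Sat(¬empty) = {q0, q1, q2, q3, q5}
Sat(¬recv ∧ ¬empty) = {q0, q5}
Sat(AX (¬recv ∧ ¬empty)) = {s : every successor in {q0, q5}} = {q0, q1, q4}
Sat(AX (AX (¬recv ∧ ¬empty))) = {s : every successor in {q0, q1, q4}} = {q0, q1, q2, q5}
EG (AX (AX (¬recv ∧ ¬empty))): greatest fixpoint, start Z0 = {q0, q1, q2, q5}, keep only states in Sat with some successor in Z. Z1 = {q0, q1, q5}; fixed.
Sat(EG (AX (AX (¬recv ∧ ¬empty)))) = {q0, q1, q5}

{q0, q1, q5}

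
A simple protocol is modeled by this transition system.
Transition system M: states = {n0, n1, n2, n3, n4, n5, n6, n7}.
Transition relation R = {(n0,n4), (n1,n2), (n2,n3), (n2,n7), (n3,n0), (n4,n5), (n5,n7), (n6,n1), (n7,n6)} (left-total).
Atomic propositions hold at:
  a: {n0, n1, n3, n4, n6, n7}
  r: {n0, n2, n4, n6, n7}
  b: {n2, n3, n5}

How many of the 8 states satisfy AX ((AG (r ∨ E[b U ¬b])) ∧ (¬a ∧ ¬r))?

1

Sat(¬b) = {n0, n1, n4, n6, n7}
E[b U ¬b]: least fixpoint, start Z0 = Sat(¬b) = {n0, n1, n4, n6, n7}, add states in Sat(b) with some successor in Z. Z1 = {n0, n1, n2, n3, n4, n5, n6, n7}; fixed.
Sat(E[b U ¬b]) = {n0, n1, n2, n3, n4, n5, n6, n7}
Sat(r ∨ E[b U ¬b]) = {n0, n1, n2, n3, n4, n5, n6, n7}
AG (r ∨ E[b U ¬b]): greatest fixpoint, start Z0 = {n0, n1, n2, n3, n4, n5, n6, n7}, keep only states in Sat with every successor in Z. Already a fixed point.
Sat(AG (r ∨ E[b U ¬b])) = {n0, n1, n2, n3, n4, n5, n6, n7}
Sat(¬a) = {n2, n5}
Sat(¬r) = {n1, n3, n5}
Sat(¬a ∧ ¬r) = {n5}
Sat((AG (r ∨ E[b U ¬b])) ∧ (¬a ∧ ¬r)) = {n5}
Sat(AX ((AG (r ∨ E[b U ¬b])) ∧ (¬a ∧ ¬r))) = {s : every successor in {n5}} = {n4}
|Sat(AX ((AG (r ∨ E[b U ¬b])) ∧ (¬a ∧ ¬r)))| = |{n4}| = 1.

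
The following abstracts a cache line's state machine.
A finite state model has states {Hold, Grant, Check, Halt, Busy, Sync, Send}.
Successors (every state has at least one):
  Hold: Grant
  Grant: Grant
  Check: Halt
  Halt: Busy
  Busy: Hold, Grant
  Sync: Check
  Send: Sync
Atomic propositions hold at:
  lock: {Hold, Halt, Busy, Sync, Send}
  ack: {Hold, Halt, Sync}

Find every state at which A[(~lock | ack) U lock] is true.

{Hold, Check, Halt, Busy, Sync, Send}

Sat(~lock) = {Grant, Check}
Sat(~lock | ack) = {Hold, Grant, Check, Halt, Sync}
A[(~lock | ack) U lock]: least fixpoint, start Z0 = Sat(lock) = {Hold, Halt, Busy, Sync, Send}, add states in Sat(~lock | ack) with every successor in Z. Z1 = {Hold, Check, Halt, Busy, Sync, Send}; fixed.
Sat(A[(~lock | ack) U lock]) = {Hold, Check, Halt, Busy, Sync, Send}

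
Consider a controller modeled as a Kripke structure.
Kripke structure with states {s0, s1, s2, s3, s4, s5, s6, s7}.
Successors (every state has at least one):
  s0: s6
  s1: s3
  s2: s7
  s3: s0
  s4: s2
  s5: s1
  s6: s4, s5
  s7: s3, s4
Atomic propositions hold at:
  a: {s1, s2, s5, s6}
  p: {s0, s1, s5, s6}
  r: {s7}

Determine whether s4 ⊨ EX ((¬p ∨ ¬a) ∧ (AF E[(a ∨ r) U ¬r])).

Sat(¬p) = {s2, s3, s4, s7}
Sat(¬a) = {s0, s3, s4, s7}
Sat(¬p ∨ ¬a) = {s0, s2, s3, s4, s7}
Sat(a ∨ r) = {s1, s2, s5, s6, s7}
Sat(¬r) = {s0, s1, s2, s3, s4, s5, s6}
E[(a ∨ r) U ¬r]: least fixpoint, start Z0 = Sat(¬r) = {s0, s1, s2, s3, s4, s5, s6}, add states in Sat(a ∨ r) with some successor in Z. Z1 = {s0, s1, s2, s3, s4, s5, s6, s7}; fixed.
Sat(E[(a ∨ r) U ¬r]) = {s0, s1, s2, s3, s4, s5, s6, s7}
AF E[(a ∨ r) U ¬r]: least fixpoint, start Z0 = {s0, s1, s2, s3, s4, s5, s6, s7}, add states with every successor in Z. Already a fixed point.
Sat(AF E[(a ∨ r) U ¬r]) = {s0, s1, s2, s3, s4, s5, s6, s7}
Sat((¬p ∨ ¬a) ∧ (AF E[(a ∨ r) U ¬r])) = {s0, s2, s3, s4, s7}
Sat(EX ((¬p ∨ ¬a) ∧ (AF E[(a ∨ r) U ¬r]))) = {s : some successor in {s0, s2, s3, s4, s7}} = {s1, s2, s3, s4, s6, s7}
s4 ∈ Sat(EX ((¬p ∨ ¬a) ∧ (AF E[(a ∨ r) U ¬r]))) = {s1, s2, s3, s4, s6, s7}, so the formula holds at s4.

Yes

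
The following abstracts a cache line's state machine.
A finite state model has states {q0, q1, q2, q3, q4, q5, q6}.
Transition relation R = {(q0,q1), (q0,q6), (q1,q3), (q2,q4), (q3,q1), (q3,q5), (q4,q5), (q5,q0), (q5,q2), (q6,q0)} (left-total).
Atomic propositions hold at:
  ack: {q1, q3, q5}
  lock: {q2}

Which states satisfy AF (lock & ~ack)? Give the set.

Sat(~ack) = {q0, q2, q4, q6}
Sat(lock & ~ack) = {q2}
AF (lock & ~ack): least fixpoint, start Z0 = {q2}, add states with every successor in Z. Already a fixed point.
Sat(AF (lock & ~ack)) = {q2}

{q2}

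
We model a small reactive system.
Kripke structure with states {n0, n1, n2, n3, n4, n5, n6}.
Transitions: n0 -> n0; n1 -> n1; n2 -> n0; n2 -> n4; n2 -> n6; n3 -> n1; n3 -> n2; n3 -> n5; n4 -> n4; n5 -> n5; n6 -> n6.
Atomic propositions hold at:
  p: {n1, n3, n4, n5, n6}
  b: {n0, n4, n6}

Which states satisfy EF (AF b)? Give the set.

AF b: least fixpoint, start Z0 = {n0, n4, n6}, add states with every successor in Z. Z1 = {n0, n2, n4, n6}; fixed.
Sat(AF b) = {n0, n2, n4, n6}
EF (AF b): least fixpoint, start Z0 = {n0, n2, n4, n6}, add states with some successor in Z. Z1 = {n0, n2, n3, n4, n6}; fixed.
Sat(EF (AF b)) = {n0, n2, n3, n4, n6}

{n0, n2, n3, n4, n6}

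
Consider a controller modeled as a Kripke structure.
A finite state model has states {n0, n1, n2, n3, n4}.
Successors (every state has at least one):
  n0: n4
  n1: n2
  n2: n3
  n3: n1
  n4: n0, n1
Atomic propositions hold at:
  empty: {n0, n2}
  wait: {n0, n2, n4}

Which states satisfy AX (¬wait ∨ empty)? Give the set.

Sat(¬wait) = {n1, n3}
Sat(¬wait ∨ empty) = {n0, n1, n2, n3}
Sat(AX (¬wait ∨ empty)) = {s : every successor in {n0, n1, n2, n3}} = {n1, n2, n3, n4}

{n1, n2, n3, n4}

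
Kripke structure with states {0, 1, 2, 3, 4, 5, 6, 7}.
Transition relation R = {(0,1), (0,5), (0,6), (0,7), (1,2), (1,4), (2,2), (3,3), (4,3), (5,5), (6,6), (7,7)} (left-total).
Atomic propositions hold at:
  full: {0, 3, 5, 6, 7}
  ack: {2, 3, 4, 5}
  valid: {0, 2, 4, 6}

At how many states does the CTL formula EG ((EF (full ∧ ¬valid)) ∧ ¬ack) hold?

Sat(¬valid) = {1, 3, 5, 7}
Sat(full ∧ ¬valid) = {3, 5, 7}
EF (full ∧ ¬valid): least fixpoint, start Z0 = {3, 5, 7}, add states with some successor in Z. Z1 = {0, 3, 4, 5, 7}; Z2 = {0, 1, 3, 4, 5, 7}; fixed.
Sat(EF (full ∧ ¬valid)) = {0, 1, 3, 4, 5, 7}
Sat(¬ack) = {0, 1, 6, 7}
Sat((EF (full ∧ ¬valid)) ∧ ¬ack) = {0, 1, 7}
EG ((EF (full ∧ ¬valid)) ∧ ¬ack): greatest fixpoint, start Z0 = {0, 1, 7}, keep only states in Sat with some successor in Z. Z1 = {0, 7}; fixed.
Sat(EG ((EF (full ∧ ¬valid)) ∧ ¬ack)) = {0, 7}
|Sat(EG ((EF (full ∧ ¬valid)) ∧ ¬ack))| = |{0, 7}| = 2.

2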